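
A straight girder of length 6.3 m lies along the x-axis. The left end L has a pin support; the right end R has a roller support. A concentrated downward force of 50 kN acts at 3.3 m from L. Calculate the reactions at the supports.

Taking moments about L: R_y·6.3 − 50·3.3 = 0 → R_y = 165/6.3 = 26.1905 ≈ 26.19 kN.
ΣF_y = 0: L_y + 26.1905 − 50 = 0 → L_y = 23.81 kN.
ΣF_x = 0: no horizontal applied forces, so L_x = 0.

L_x = 0, L_y = 23.81 kN, R_y = 26.19 kN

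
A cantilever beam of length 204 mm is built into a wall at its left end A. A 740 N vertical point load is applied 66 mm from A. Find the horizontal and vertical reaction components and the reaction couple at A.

ΣF_x = 0: A_x = 0.
ΣF_y = 0: A_y − 740 = 0 → A_y = 740.0 N.
ΣM about A: M_A − 740·66 = 0 → M_A = 48840 N·mm.

A_x = 0, A_y = 740.0 N, M_A = 48840 N·mm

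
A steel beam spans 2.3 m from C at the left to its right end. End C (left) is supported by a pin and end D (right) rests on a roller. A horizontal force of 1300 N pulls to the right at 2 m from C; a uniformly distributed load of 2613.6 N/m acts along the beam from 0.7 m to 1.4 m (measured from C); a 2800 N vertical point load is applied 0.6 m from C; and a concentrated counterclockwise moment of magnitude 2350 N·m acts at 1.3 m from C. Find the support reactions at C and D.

Resultant of the distributed load: 2613.6 × 0.7 = 1829.52 N at 1.05 m from C.
ΣM about C: D_y·2.3 − (2613.6·0.7)·1.05 − 2800·0.6 + 2350 = 0 → D_y = 1250.996/2.3 = 543.911 ≈ 543.9 N.
ΣF_y = 0: C_y + 543.911 − 2613.6·0.7 − 2800 = 0 → C_y = 4086 N.
ΣF_x = 0: C_x + 1300 = 0 → C_x = -1300 N.

C_x = -1300 N, C_y = 4086 N, D_y = 543.9 N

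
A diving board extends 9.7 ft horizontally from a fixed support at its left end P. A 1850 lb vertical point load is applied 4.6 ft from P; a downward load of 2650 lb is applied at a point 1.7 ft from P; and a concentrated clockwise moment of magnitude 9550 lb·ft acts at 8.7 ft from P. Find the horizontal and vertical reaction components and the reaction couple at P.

P_x = 0, P_y = 4500 lb, M_P = 22560 lb·ft

ΣF_x = 0: P_x = 0.
ΣF_y = 0: P_y − 1850 − 2650 = 0 → P_y = 4500 lb.
ΣM about P: M_P − 1850·4.6 − 2650·1.7 − 9550 = 0 → M_P = 22560 lb·ft.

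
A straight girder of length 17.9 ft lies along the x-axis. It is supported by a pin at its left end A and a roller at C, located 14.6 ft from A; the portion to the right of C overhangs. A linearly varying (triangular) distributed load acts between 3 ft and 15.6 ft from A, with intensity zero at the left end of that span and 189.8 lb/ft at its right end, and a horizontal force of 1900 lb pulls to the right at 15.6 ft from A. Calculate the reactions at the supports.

A_x = -1900 lb, A_y = 262.1 lb, C_y = 933.7 lb

Resultant of the triangular load: ½ × 189.8 × 12.6 = 1195.74 lb, acting at 11.4 ft from A (one-third of the span from the peak).
Moments about A: C_y·14.6 − (½·189.8·12.6)·11.4 = 0 → C_y = 13631.436/14.6 = 933.66 ≈ 933.7 lb.
ΣF_y = 0: A_y + 933.66 − ½·189.8·12.6 = 0 → A_y = 262.1 lb.
ΣF_x = 0: A_x + 1900 = 0 → A_x = -1900 lb.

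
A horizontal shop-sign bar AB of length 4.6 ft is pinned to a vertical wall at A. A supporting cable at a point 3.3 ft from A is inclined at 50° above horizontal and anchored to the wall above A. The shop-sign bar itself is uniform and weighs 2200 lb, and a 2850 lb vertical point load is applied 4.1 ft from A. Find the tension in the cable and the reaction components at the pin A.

T = 6624 lb, A_x = 4258 lb, A_y = -24.24 lb

ΣM about A: T·sin50°·3.3 − 2200·2.3 − 2850·4.1 = 0 → T = 16745/(3.3·0.766044) = 6623.96 ≈ 6624 lb.
ΣF_x = 0: A_x − T·cos50° = 0 → A_x = 6623.96 × 0.642788 = 4258 lb.
ΣF_y = 0: A_y + T·sin50° − 2200 − 2850 = 0 → A_y = 5050 − 6623.96 × 0.766044 = -24.24 lb.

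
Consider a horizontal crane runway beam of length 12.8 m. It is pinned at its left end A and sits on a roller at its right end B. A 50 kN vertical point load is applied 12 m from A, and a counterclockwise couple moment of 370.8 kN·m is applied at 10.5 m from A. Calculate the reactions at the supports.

A_x = 0, A_y = 32.09 kN, B_y = 17.91 kN

Moments about A: B_y·12.8 − 50·12 + 370.8 = 0 → B_y = 229.2/12.8 = 17.9062 ≈ 17.91 kN.
ΣF_y = 0: A_y + 17.9062 − 50 = 0 → A_y = 32.09 kN.
ΣF_x = 0: no horizontal applied forces, so A_x = 0.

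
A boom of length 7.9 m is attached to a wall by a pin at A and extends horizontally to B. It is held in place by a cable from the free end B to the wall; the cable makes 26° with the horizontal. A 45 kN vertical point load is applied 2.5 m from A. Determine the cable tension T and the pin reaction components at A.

ΣM about A: T·sin26°·7.9 − 45·2.5 = 0 → T = 112.5/(7.9·0.438371) = 32.4851 ≈ 32.49 kN.
ΣF_x = 0: A_x − T·cos26° = 0 → A_x = 32.4851 × 0.898794 = 29.20 kN.
ΣF_y = 0: A_y + T·sin26° − 45 = 0 → A_y = 45 − 32.4851 × 0.438371 = 30.76 kN.

T = 32.49 kN, A_x = 29.20 kN, A_y = 30.76 kN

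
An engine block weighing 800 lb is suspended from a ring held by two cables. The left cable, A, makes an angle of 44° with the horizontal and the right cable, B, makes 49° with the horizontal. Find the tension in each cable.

ΣF_x = 0: −T_A·cos44° + T_B·cos49° = 0 → T_B = 1.09646·T_A.
ΣF_y = 0: T_A·sin44° + T_B·sin49° = 800.
Substitute: T_A·(0.694658 + 1.09646·0.75471) = 800 → T_A = 525.566 ≈ 525.6 lb.
Then T_B = 1.09646 × 525.566 = 576.3 lb.

T_A = 525.6 lb, T_B = 576.3 lb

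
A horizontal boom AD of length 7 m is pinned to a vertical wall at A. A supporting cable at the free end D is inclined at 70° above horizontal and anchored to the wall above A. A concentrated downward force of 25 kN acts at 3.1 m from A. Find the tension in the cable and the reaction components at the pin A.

ΣM about A: T·sin70°·7 − 25·3.1 = 0 → T = 77.5/(7·0.939693) = 11.782 ≈ 11.78 kN.
ΣF_x = 0: A_x − T·cos70° = 0 → A_x = 11.782 × 0.34202 = 4.030 kN.
ΣF_y = 0: A_y + T·sin70° − 25 = 0 → A_y = 25 − 11.782 × 0.939693 = 13.93 kN.

T = 11.78 kN, A_x = 4.030 kN, A_y = 13.93 kN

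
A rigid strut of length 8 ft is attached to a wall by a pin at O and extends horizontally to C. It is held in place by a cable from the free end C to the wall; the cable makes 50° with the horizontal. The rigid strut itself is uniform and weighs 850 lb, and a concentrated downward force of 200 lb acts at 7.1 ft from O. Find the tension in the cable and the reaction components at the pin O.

ΣM about O: T·sin50°·8 − 850·4 − 200·7.1 = 0 → T = 4820/(8·0.766044) = 786.508 ≈ 786.5 lb.
ΣF_x = 0: O_x − T·cos50° = 0 → O_x = 786.508 × 0.642788 = 505.6 lb.
ΣF_y = 0: O_y + T·sin50° − 850 − 200 = 0 → O_y = 1050 − 786.508 × 0.766044 = 447.5 lb.

T = 786.5 lb, O_x = 505.6 lb, O_y = 447.5 lb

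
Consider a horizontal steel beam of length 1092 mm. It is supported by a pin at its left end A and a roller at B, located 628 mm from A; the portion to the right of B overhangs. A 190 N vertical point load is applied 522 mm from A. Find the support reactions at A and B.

A_x = 0, A_y = 32.07 N, B_y = 157.9 N

Taking moments about A: B_y·628 − 190·522 = 0 → B_y = 99180/628 = 157.93 ≈ 157.9 N.
ΣF_y = 0: A_y + 157.93 − 190 = 0 → A_y = 32.07 N.
ΣF_x = 0: no horizontal applied forces, so A_x = 0.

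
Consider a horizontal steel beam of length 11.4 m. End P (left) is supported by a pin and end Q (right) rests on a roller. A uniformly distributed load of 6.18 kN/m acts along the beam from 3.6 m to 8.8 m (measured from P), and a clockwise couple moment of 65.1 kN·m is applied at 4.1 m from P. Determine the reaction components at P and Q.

Resultant of the distributed load: 6.18 × 5.2 = 32.136 kN at 6.2 m from P.
ΣM about P: Q_y·11.4 − (6.18·5.2)·6.2 − 65.1 = 0 → Q_y = 264.3432/11.4 = 23.188 ≈ 23.19 kN.
ΣF_y = 0: P_y + 23.188 − 6.18·5.2 = 0 → P_y = 8.948 kN.
ΣF_x = 0: no horizontal applied forces, so P_x = 0.

P_x = 0, P_y = 8.948 kN, Q_y = 23.19 kN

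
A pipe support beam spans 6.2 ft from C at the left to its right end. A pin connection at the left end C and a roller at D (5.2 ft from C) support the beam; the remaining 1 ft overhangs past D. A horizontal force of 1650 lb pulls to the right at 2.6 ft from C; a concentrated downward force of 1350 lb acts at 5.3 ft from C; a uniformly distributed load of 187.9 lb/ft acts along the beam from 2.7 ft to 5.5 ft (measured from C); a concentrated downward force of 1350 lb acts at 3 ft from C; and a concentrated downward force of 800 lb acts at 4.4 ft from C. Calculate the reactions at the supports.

Resultant of the distributed load: 187.9 × 2.8 = 526.12 lb at 4.1 ft from C.
Taking moments about C: D_y·5.2 − 1350·5.3 − (187.9·2.8)·4.1 − 1350·3 − 800·4.4 = 0 → D_y = 16882.092/5.2 = 3246.56 ≈ 3247 lb.
ΣF_y = 0: C_y + 3246.56 − 1350 − 187.9·2.8 − 1350 − 800 = 0 → C_y = 779.6 lb.
ΣF_x = 0: C_x + 1650 = 0 → C_x = -1650 lb.

C_x = -1650 lb, C_y = 779.6 lb, D_y = 3247 lb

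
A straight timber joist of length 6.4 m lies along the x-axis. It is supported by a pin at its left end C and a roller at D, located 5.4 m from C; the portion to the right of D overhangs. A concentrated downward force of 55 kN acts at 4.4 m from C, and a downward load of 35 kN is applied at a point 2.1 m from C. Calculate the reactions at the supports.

C_x = 0, C_y = 31.57 kN, D_y = 58.43 kN

Moments about C: D_y·5.4 − 55·4.4 − 35·2.1 = 0 → D_y = 315.5/5.4 = 58.4259 ≈ 58.43 kN.
ΣF_y = 0: C_y + 58.4259 − 55 − 35 = 0 → C_y = 31.57 kN.
ΣF_x = 0: no horizontal applied forces, so C_x = 0.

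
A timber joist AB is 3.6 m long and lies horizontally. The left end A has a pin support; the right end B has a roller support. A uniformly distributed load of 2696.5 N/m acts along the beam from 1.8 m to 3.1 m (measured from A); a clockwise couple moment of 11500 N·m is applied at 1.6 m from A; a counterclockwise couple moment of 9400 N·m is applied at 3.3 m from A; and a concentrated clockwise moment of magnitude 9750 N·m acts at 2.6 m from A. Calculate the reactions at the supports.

Resultant of the distributed load: 2696.5 × 1.3 = 3505.45 N at 2.45 m from A.
ΣM about A: B_y·3.6 − (2696.5·1.3)·2.45 − 11500 + 9400 − 9750 = 0 → B_y = 20438.3525/3.6 = 5677.32 ≈ 5677 N.
ΣF_y = 0: A_y + 5677.32 − 2696.5·1.3 = 0 → A_y = -2172 N.
ΣF_x = 0: no horizontal applied forces, so A_x = 0.

A_x = 0, A_y = -2172 N, B_y = 5677 N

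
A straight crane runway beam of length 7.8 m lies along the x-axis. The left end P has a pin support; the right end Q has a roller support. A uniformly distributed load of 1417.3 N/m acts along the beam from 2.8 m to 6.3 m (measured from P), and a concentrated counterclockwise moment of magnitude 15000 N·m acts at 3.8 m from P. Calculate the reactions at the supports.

Resultant of the distributed load: 1417.3 × 3.5 = 4960.55 N at 4.55 m from P.
Taking moments about P: Q_y·7.8 − (1417.3·3.5)·4.55 + 15000 = 0 → Q_y = 7570.5025/7.8 = 970.577 ≈ 970.6 N.
ΣF_y = 0: P_y + 970.577 − 1417.3·3.5 = 0 → P_y = 3990 N.
ΣF_x = 0: no horizontal applied forces, so P_x = 0.

P_x = 0, P_y = 3990 N, Q_y = 970.6 N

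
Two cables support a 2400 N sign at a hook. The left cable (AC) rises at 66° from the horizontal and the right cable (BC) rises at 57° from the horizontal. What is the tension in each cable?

ΣF_x = 0: −T_AC·cos66° + T_BC·cos57° = 0 → T_BC = 0.7468·T_AC.
ΣF_y = 0: T_AC·sin66° + T_BC·sin57° = 2400.
Substitute: T_AC·(0.913545 + 0.7468·0.838671) = 2400 → T_AC = 1558.58 ≈ 1559 N.
Then T_BC = 0.7468 × 1558.58 = 1164 N.

T_AC = 1559 N, T_BC = 1164 N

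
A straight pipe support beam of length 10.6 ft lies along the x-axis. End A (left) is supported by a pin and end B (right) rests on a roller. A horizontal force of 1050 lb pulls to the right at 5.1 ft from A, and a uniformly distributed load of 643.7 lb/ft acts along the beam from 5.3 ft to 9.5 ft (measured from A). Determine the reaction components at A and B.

Resultant of the distributed load: 643.7 × 4.2 = 2703.54 lb at 7.4 ft from A.
Taking moments about A: B_y·10.6 − (643.7·4.2)·7.4 = 0 → B_y = 20006.196/10.6 = 1887.38 ≈ 1887 lb.
ΣF_y = 0: A_y + 1887.38 − 643.7·4.2 = 0 → A_y = 816.2 lb.
ΣF_x = 0: A_x + 1050 = 0 → A_x = -1050 lb.

A_x = -1050 lb, A_y = 816.2 lb, B_y = 1887 lb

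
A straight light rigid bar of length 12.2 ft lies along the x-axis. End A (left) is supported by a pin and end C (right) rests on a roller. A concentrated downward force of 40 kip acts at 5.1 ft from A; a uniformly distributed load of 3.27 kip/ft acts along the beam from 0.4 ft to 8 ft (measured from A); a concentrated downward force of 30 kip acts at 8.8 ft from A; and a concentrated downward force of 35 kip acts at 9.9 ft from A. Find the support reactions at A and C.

A_x = 0, A_y = 54.53 kip, C_y = 75.32 kip

Resultant of the distributed load: 3.27 × 7.6 = 24.852 kip at 4.2 ft from A.
Moments about A: C_y·12.2 − 40·5.1 − (3.27·7.6)·4.2 − 30·8.8 − 35·9.9 = 0 → C_y = 918.8784/12.2 = 75.3179 ≈ 75.32 kip.
ΣF_y = 0: A_y + 75.3179 − 40 − 3.27·7.6 − 30 − 35 = 0 → A_y = 54.53 kip.
ΣF_x = 0: no horizontal applied forces, so A_x = 0.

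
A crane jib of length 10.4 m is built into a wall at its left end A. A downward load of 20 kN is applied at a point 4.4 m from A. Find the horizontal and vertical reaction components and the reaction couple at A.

A_x = 0, A_y = 20.00 kN, M_A = 88.00 kN·m

ΣF_x = 0: A_x = 0.
ΣF_y = 0: A_y − 20 = 0 → A_y = 20.00 kN.
ΣM about A: M_A − 20·4.4 = 0 → M_A = 88.00 kN·m.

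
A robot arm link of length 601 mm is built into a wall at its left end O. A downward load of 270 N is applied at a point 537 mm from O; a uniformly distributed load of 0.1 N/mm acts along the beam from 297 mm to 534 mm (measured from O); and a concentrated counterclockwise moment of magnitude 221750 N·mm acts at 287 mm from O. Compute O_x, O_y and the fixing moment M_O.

Resultant of the distributed load: 0.1 × 237 = 23.7 N at 415.5 mm from O.
ΣF_x = 0: O_x = 0.
ΣF_y = 0: O_y − 270 − 0.1·237 = 0 → O_y = 293.7 N.
ΣM about O: M_O − 270·537 − (0.1·237)·415.5 + 221750 = 0 → M_O = -66910 N·mm.

O_x = 0, O_y = 293.7 N, M_O = -66910 N·mm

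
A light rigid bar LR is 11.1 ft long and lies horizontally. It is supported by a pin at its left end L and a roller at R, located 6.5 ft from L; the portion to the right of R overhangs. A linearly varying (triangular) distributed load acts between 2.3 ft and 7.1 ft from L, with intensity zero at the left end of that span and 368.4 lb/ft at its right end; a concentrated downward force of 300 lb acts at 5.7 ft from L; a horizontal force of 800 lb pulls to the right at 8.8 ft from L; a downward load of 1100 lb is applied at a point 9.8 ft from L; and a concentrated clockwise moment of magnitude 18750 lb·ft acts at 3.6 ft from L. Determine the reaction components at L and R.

Resultant of the triangular load: ½ × 368.4 × 4.8 = 884.16 lb, acting at 5.5 ft from L (one-third of the span from the peak).
Taking moments about L: R_y·6.5 − (½·368.4·4.8)·5.5 − 300·5.7 − 1100·9.8 − 18750 = 0 → R_y = 36102.88/6.5 = 5554.29 ≈ 5554 lb.
ΣF_y = 0: L_y + 5554.29 − ½·368.4·4.8 − 300 − 1100 = 0 → L_y = -3270 lb.
ΣF_x = 0: L_x + 800 = 0 → L_x = -800.0 lb.

L_x = -800.0 lb, L_y = -3270 lb, R_y = 5554 lb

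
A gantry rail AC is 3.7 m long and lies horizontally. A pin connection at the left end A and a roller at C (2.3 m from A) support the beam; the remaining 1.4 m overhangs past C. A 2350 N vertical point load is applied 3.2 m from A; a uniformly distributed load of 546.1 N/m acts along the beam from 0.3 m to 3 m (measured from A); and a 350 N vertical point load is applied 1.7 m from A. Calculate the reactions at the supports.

Resultant of the distributed load: 546.1 × 2.7 = 1474.47 N at 1.65 m from A.
Moments about A: C_y·2.3 − 2350·3.2 − (546.1·2.7)·1.65 − 350·1.7 = 0 → C_y = 10547.8755/2.3 = 4586.03 ≈ 4586 N.
ΣF_y = 0: A_y + 4586.03 − 2350 − 546.1·2.7 − 350 = 0 → A_y = -411.6 N.
ΣF_x = 0: no horizontal applied forces, so A_x = 0.

A_x = 0, A_y = -411.6 N, C_y = 4586 N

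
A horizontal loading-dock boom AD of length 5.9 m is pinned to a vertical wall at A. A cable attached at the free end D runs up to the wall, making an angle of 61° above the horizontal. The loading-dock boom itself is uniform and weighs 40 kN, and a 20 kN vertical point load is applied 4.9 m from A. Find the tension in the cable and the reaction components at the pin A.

ΣM about A: T·sin61°·5.9 − 40·2.95 − 20·4.9 = 0 → T = 216/(5.9·0.87462) = 41.8584 ≈ 41.86 kN.
ΣF_x = 0: A_x − T·cos61° = 0 → A_x = 41.8584 × 0.48481 = 20.29 kN.
ΣF_y = 0: A_y + T·sin61° − 40 − 20 = 0 → A_y = 60 − 41.8584 × 0.87462 = 23.39 kN.

T = 41.86 kN, A_x = 20.29 kN, A_y = 23.39 kN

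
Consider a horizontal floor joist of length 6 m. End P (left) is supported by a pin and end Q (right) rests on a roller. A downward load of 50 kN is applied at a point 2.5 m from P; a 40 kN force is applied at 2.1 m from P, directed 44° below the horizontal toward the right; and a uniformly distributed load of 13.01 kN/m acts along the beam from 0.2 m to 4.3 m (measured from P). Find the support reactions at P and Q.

Resultant of the distributed load: 13.01 × 4.1 = 53.341 kN at 2.25 m from P.
ΣM about P: Q_y·6 − 50·2.5 − 40·sin44°·2.1 − (13.01·4.1)·2.25 = 0 → Q_y = 303.369/6 = 50.5615 ≈ 50.56 kN.
ΣF_y = 0: P_y + 50.5615 − 50 − 40·sin44° − 13.01·4.1 = 0 → P_y = 80.57 kN.
ΣF_x = 0: P_x + 40·cos44° = 0 → P_x = -28.77 kN.

P_x = -28.77 kN, P_y = 80.57 kN, Q_y = 50.56 kN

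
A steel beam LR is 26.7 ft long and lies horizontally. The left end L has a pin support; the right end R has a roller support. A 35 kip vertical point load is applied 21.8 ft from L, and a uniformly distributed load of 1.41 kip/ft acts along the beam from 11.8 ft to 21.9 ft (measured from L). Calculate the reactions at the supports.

L_x = 0, L_y = 11.68 kip, R_y = 37.56 kip

Resultant of the distributed load: 1.41 × 10.1 = 14.241 kip at 16.85 ft from L.
Moments about L: R_y·26.7 − 35·21.8 − (1.41·10.1)·16.85 = 0 → R_y = 1002.96085/26.7 = 37.5641 ≈ 37.56 kip.
ΣF_y = 0: L_y + 37.5641 − 35 − 1.41·10.1 = 0 → L_y = 11.68 kip.
ΣF_x = 0: no horizontal applied forces, so L_x = 0.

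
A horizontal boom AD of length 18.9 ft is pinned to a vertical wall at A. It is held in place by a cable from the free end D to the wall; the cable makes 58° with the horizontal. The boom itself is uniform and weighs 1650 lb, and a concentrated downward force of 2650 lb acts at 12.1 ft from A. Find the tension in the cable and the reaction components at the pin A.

ΣM about A: T·sin58°·18.9 − 1650·9.45 − 2650·12.1 = 0 → T = 47657.5/(18.9·0.848048) = 2973.37 ≈ 2973 lb.
ΣF_x = 0: A_x − T·cos58° = 0 → A_x = 2973.37 × 0.529919 = 1576 lb.
ΣF_y = 0: A_y + T·sin58° − 1650 − 2650 = 0 → A_y = 4300 − 2973.37 × 0.848048 = 1778 lb.

T = 2973 lb, A_x = 1576 lb, A_y = 1778 lb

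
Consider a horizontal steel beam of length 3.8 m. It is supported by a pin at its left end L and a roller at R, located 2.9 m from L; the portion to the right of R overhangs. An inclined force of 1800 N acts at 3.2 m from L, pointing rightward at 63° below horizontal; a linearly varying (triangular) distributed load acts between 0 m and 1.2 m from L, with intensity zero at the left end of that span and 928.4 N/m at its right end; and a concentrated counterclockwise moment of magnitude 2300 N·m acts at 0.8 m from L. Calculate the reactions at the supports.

L_x = -817.2 N, L_y = 1031 N, R_y = 1130 N

Resultant of the triangular load: ½ × 928.4 × 1.2 = 557.04 N, acting at 0.8 m from L (one-third of the span from the peak).
ΣM about L: R_y·2.9 − 1800·sin63°·3.2 − (½·928.4·1.2)·0.8 + 2300 = 0 → R_y = 3277.83/2.9 = 1130.29 ≈ 1130 N.
ΣF_y = 0: L_y + 1130.29 − 1800·sin63° − ½·928.4·1.2 = 0 → L_y = 1031 N.
ΣF_x = 0: L_x + 1800·cos63° = 0 → L_x = -817.2 N.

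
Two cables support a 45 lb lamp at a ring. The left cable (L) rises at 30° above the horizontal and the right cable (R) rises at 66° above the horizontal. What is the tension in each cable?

T_L = 18.40 lb, T_R = 39.19 lb

ΣF_x = 0: −T_L·cos30° + T_R·cos66° = 0 → T_R = 2.1292·T_L.
ΣF_y = 0: T_L·sin30° + T_R·sin66° = 45.
Substitute: T_L·(0.5 + 2.1292·0.913545) = 45 → T_L = 18.404 ≈ 18.40 lb.
Then T_R = 2.1292 × 18.404 = 39.19 lb.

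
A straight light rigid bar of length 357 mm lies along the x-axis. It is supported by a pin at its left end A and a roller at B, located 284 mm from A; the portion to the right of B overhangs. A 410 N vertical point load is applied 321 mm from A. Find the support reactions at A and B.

A_x = 0, A_y = -53.42 N, B_y = 463.4 N

Taking moments about A: B_y·284 − 410·321 = 0 → B_y = 131610/284 = 463.415 ≈ 463.4 N.
ΣF_y = 0: A_y + 463.415 − 410 = 0 → A_y = -53.42 N.
ΣF_x = 0: no horizontal applied forces, so A_x = 0.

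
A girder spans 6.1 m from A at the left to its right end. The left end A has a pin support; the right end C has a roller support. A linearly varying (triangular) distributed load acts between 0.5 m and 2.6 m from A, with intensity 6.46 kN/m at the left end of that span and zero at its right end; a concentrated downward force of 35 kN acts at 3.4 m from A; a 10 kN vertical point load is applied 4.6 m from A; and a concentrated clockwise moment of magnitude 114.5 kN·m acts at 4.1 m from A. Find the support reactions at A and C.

Resultant of the triangular load: ½ × 6.46 × 2.1 = 6.783 kN, acting at 1.2 m from A (one-third of the span from the peak).
ΣM about A: C_y·6.1 − (½·6.46·2.1)·1.2 − 35·3.4 − 10·4.6 − 114.5 = 0 → C_y = 287.6396/6.1 = 47.154 ≈ 47.15 kN.
ΣF_y = 0: A_y + 47.154 − ½·6.46·2.1 − 35 − 10 = 0 → A_y = 4.629 kN.
ΣF_x = 0: no horizontal applied forces, so A_x = 0.

A_x = 0, A_y = 4.629 kN, C_y = 47.15 kN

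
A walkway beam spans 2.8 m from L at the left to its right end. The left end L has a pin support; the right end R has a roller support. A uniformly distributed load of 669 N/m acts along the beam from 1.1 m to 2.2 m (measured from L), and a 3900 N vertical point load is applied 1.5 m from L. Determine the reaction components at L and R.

Resultant of the distributed load: 669 × 1.1 = 735.9 N at 1.65 m from L.
Taking moments about L: R_y·2.8 − (669·1.1)·1.65 − 3900·1.5 = 0 → R_y = 7064.235/2.8 = 2522.94 ≈ 2523 N.
ΣF_y = 0: L_y + 2522.94 − 669·1.1 − 3900 = 0 → L_y = 2113 N.
ΣF_x = 0: no horizontal applied forces, so L_x = 0.

L_x = 0, L_y = 2113 N, R_y = 2523 N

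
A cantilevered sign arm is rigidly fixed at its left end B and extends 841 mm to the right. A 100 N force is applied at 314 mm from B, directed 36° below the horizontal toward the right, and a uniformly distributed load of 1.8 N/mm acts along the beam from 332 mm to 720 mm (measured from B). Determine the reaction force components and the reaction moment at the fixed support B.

B_x = -80.90 N, B_y = 757.2 N, M_B = 385800 N·mm

Resultant of the distributed load: 1.8 × 388 = 698.4 N at 526 mm from B.
ΣF_x = 0: B_x + 100·cos36° = 0 → B_x = -80.90 N.
ΣF_y = 0: B_y − 100·sin36° − 1.8·388 = 0 → B_y = 757.2 N.
ΣM about B: M_B − 100·sin36°·314 − (1.8·388)·526 = 0 → M_B = 385800 N·mm.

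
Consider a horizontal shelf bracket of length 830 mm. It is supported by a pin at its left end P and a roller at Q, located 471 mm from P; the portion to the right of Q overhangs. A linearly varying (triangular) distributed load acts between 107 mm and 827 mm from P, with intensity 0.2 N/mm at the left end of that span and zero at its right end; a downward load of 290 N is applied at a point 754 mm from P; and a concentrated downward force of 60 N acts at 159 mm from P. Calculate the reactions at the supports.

P_x = 0, P_y = -115.5 N, Q_y = 537.5 N

Resultant of the triangular load: ½ × 0.2 × 720 = 72 N, acting at 347 mm from P (one-third of the span from the peak).
Taking moments about P: Q_y·471 − (½·0.2·720)·347 − 290·754 − 60·159 = 0 → Q_y = 253184/471 = 537.546 ≈ 537.5 N.
ΣF_y = 0: P_y + 537.546 − ½·0.2·720 − 290 − 60 = 0 → P_y = -115.5 N.
ΣF_x = 0: no horizontal applied forces, so P_x = 0.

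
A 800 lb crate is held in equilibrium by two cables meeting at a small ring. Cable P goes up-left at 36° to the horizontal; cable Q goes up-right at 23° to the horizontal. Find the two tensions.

ΣF_x = 0: −T_P·cos36° + T_Q·cos23° = 0 → T_Q = 0.878884·T_P.
ΣF_y = 0: T_P·sin36° + T_Q·sin23° = 800.
Substitute: T_P·(0.587785 + 0.878884·0.390731) = 800 → T_P = 859.114 ≈ 859.1 lb.
Then T_Q = 0.878884 × 859.114 = 755.1 lb.

T_P = 859.1 lb, T_Q = 755.1 lb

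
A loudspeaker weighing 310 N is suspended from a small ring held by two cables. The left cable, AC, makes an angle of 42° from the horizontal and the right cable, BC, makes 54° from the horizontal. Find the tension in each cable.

T_AC = 183.2 N, T_BC = 231.6 N

ΣF_x = 0: −T_AC·cos42° + T_BC·cos54° = 0 → T_BC = 1.26431·T_AC.
ΣF_y = 0: T_AC·sin42° + T_BC·sin54° = 310.
Substitute: T_AC·(0.669131 + 1.26431·0.809017) = 310 → T_AC = 183.217 ≈ 183.2 N.
Then T_BC = 1.26431 × 183.217 = 231.6 N.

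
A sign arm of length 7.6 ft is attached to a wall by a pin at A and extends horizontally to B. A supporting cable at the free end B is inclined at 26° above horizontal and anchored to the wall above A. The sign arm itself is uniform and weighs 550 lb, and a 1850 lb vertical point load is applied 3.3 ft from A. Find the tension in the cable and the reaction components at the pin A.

ΣM about A: T·sin26°·7.6 − 550·3.8 − 1850·3.3 = 0 → T = 8195/(7.6·0.438371) = 2459.76 ≈ 2460 lb.
ΣF_x = 0: A_x − T·cos26° = 0 → A_x = 2459.76 × 0.898794 = 2211 lb.
ΣF_y = 0: A_y + T·sin26° − 550 − 1850 = 0 → A_y = 2400 − 2459.76 × 0.438371 = 1322 lb.

T = 2460 lb, A_x = 2211 lb, A_y = 1322 lb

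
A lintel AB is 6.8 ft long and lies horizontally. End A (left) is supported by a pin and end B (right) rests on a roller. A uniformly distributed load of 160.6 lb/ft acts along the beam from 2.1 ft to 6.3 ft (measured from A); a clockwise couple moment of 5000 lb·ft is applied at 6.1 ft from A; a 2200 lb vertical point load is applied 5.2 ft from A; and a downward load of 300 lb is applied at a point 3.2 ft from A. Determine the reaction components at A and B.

A_x = 0, A_y = 199.1 lb, B_y = 2975 lb

Resultant of the distributed load: 160.6 × 4.2 = 674.52 lb at 4.2 ft from A.
Moments about A: B_y·6.8 − (160.6·4.2)·4.2 − 5000 − 2200·5.2 − 300·3.2 = 0 → B_y = 20232.984/6.8 = 2975.44 ≈ 2975 lb.
ΣF_y = 0: A_y + 2975.44 − 160.6·4.2 − 2200 − 300 = 0 → A_y = 199.1 lb.
ΣF_x = 0: no horizontal applied forces, so A_x = 0.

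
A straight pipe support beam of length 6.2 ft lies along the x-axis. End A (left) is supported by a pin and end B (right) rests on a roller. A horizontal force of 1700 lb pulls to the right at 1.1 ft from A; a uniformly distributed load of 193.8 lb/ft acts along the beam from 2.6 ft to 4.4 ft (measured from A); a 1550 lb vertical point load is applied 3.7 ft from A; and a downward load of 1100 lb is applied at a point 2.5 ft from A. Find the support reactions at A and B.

A_x = -1700 lb, A_y = 1433 lb, B_y = 1565 lb

Resultant of the distributed load: 193.8 × 1.8 = 348.84 lb at 3.5 ft from A.
Moments about A: B_y·6.2 − (193.8·1.8)·3.5 − 1550·3.7 − 1100·2.5 = 0 → B_y = 9705.94/6.2 = 1565.47 ≈ 1565 lb.
ΣF_y = 0: A_y + 1565.47 − 193.8·1.8 − 1550 − 1100 = 0 → A_y = 1433 lb.
ΣF_x = 0: A_x + 1700 = 0 → A_x = -1700 lb.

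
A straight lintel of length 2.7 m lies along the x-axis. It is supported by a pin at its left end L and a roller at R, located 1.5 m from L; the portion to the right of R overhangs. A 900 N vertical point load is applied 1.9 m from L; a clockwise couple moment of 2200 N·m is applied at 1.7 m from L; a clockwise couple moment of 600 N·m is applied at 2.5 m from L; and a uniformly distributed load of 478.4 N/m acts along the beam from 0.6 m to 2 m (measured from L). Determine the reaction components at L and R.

Resultant of the distributed load: 478.4 × 1.4 = 669.76 N at 1.3 m from L.
ΣM about L: R_y·1.5 − 900·1.9 − 2200 − 600 − (478.4·1.4)·1.3 = 0 → R_y = 5380.688/1.5 = 3587.13 ≈ 3587 N.
ΣF_y = 0: L_y + 3587.13 − 900 − 478.4·1.4 = 0 → L_y = -2017 N.
ΣF_x = 0: no horizontal applied forces, so L_x = 0.

L_x = 0, L_y = -2017 N, R_y = 3587 N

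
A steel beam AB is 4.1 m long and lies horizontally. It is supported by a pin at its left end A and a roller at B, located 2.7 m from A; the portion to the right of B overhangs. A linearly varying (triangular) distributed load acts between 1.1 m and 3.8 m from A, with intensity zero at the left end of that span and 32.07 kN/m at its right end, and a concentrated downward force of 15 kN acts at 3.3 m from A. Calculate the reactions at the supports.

Resultant of the triangular load: ½ × 32.07 × 2.7 = 43.2945 kN, acting at 2.9 m from A (one-third of the span from the peak).
ΣM about A: B_y·2.7 − (½·32.07·2.7)·2.9 − 15·3.3 = 0 → B_y = 175.05405/2.7 = 64.8348 ≈ 64.83 kN.
ΣF_y = 0: A_y + 64.8348 − ½·32.07·2.7 − 15 = 0 → A_y = -6.540 kN.
ΣF_x = 0: no horizontal applied forces, so A_x = 0.

A_x = 0, A_y = -6.540 kN, B_y = 64.83 kN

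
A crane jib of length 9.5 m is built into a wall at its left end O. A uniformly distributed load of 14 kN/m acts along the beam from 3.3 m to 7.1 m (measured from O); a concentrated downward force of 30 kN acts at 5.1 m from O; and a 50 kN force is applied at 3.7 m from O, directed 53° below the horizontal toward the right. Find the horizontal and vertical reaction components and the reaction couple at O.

O_x = -30.09 kN, O_y = 123.1 kN, M_O = 577.4 kN·m

Resultant of the distributed load: 14 × 3.8 = 53.2 kN at 5.2 m from O.
ΣF_x = 0: O_x + 50·cos53° = 0 → O_x = -30.09 kN.
ΣF_y = 0: O_y − 14·3.8 − 30 − 50·sin53° = 0 → O_y = 123.1 kN.
ΣM about O: M_O − (14·3.8)·5.2 − 30·5.1 − 50·sin53°·3.7 = 0 → M_O = 577.4 kN·m.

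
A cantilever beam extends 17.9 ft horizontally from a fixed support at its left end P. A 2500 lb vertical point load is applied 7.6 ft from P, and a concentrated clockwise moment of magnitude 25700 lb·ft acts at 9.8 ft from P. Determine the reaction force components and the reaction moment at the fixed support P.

ΣF_x = 0: P_x = 0.
ΣF_y = 0: P_y − 2500 = 0 → P_y = 2500 lb.
ΣM about P: M_P − 2500·7.6 − 25700 = 0 → M_P = 44700 lb·ft.

P_x = 0, P_y = 2500 lb, M_P = 44700 lb·ft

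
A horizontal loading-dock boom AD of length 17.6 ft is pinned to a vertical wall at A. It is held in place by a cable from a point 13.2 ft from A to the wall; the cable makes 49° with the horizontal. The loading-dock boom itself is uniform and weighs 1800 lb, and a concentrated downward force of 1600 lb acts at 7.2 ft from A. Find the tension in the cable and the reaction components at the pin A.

T = 2746 lb, A_x = 1802 lb, A_y = 1327 lb

ΣM about A: T·sin49°·13.2 − 1800·8.8 − 1600·7.2 = 0 → T = 27360/(13.2·0.75471) = 2746.39 ≈ 2746 lb.
ΣF_x = 0: A_x − T·cos49° = 0 → A_x = 2746.39 × 0.656059 = 1802 lb.
ΣF_y = 0: A_y + T·sin49° − 1800 − 1600 = 0 → A_y = 3400 − 2746.39 × 0.75471 = 1327 lb.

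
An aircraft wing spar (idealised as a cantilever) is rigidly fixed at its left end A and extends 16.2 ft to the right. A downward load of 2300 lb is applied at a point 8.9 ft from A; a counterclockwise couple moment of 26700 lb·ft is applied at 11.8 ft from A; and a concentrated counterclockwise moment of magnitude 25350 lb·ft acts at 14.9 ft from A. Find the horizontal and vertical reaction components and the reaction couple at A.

ΣF_x = 0: A_x = 0.
ΣF_y = 0: A_y − 2300 = 0 → A_y = 2300 lb.
ΣM about A: M_A − 2300·8.9 + 26700 + 25350 = 0 → M_A = -31580 lb·ft.

A_x = 0, A_y = 2300 lb, M_A = -31580 lb·ft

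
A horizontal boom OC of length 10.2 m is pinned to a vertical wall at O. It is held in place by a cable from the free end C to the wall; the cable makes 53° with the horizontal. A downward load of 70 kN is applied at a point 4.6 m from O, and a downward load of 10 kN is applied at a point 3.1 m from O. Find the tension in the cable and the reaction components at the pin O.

T = 43.33 kN, O_x = 26.08 kN, O_y = 45.39 kN

ΣM about O: T·sin53°·10.2 − 70·4.6 − 10·3.1 = 0 → T = 353/(10.2·0.798636) = 43.3337 ≈ 43.33 kN.
ΣF_x = 0: O_x − T·cos53° = 0 → O_x = 43.3337 × 0.601815 = 26.08 kN.
ΣF_y = 0: O_y + T·sin53° − 70 − 10 = 0 → O_y = 80 − 43.3337 × 0.798636 = 45.39 kN.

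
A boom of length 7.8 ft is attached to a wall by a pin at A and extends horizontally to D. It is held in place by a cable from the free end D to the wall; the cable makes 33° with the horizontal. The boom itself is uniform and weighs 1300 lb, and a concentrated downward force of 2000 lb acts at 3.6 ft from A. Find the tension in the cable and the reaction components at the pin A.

ΣM about A: T·sin33°·7.8 − 1300·3.9 − 2000·3.6 = 0 → T = 12270/(7.8·0.544639) = 2888.29 ≈ 2888 lb.
ΣF_x = 0: A_x − T·cos33° = 0 → A_x = 2888.29 × 0.838671 = 2422 lb.
ΣF_y = 0: A_y + T·sin33° − 1300 − 2000 = 0 → A_y = 3300 − 2888.29 × 0.544639 = 1727 lb.

T = 2888 lb, A_x = 2422 lb, A_y = 1727 lb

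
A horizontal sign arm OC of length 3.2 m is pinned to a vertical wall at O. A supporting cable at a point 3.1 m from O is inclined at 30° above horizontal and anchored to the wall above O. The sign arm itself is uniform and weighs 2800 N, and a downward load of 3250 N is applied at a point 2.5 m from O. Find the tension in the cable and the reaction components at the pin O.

ΣM about O: T·sin30°·3.1 − 2800·1.6 − 3250·2.5 = 0 → T = 12605/(3.1·0.5) = 8132.26 ≈ 8132 N.
ΣF_x = 0: O_x − T·cos30° = 0 → O_x = 8132.26 × 0.866025 = 7043 N.
ΣF_y = 0: O_y + T·sin30° − 2800 − 3250 = 0 → O_y = 6050 − 8132.26 × 0.5 = 1984 N.

T = 8132 N, O_x = 7043 N, O_y = 1984 N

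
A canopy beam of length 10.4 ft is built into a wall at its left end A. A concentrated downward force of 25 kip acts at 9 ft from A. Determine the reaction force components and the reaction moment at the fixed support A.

ΣF_x = 0: A_x = 0.
ΣF_y = 0: A_y − 25 = 0 → A_y = 25.00 kip.
ΣM about A: M_A − 25·9 = 0 → M_A = 225.0 kip·ft.

A_x = 0, A_y = 25.00 kip, M_A = 225.0 kip·ft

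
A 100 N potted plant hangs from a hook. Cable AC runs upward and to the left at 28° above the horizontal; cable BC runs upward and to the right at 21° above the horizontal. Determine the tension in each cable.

ΣF_x = 0: −T_AC·cos28° + T_BC·cos21° = 0 → T_BC = 0.945765·T_AC.
ΣF_y = 0: T_AC·sin28° + T_BC·sin21° = 100.
Substitute: T_AC·(0.469472 + 0.945765·0.358368) = 100 → T_AC = 123.701 ≈ 123.7 N.
Then T_BC = 0.945765 × 123.701 = 117.0 N.

T_AC = 123.7 N, T_BC = 117.0 N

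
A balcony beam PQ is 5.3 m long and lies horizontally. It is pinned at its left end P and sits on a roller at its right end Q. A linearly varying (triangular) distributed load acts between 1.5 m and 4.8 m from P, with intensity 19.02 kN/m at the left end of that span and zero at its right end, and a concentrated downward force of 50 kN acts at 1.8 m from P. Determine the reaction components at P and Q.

Resultant of the triangular load: ½ × 19.02 × 3.3 = 31.383 kN, acting at 2.6 m from P (one-third of the span from the peak).
ΣM about P: Q_y·5.3 − (½·19.02·3.3)·2.6 − 50·1.8 = 0 → Q_y = 171.5958/5.3 = 32.3766 ≈ 32.38 kN.
ΣF_y = 0: P_y + 32.3766 − ½·19.02·3.3 − 50 = 0 → P_y = 49.01 kN.
ΣF_x = 0: no horizontal applied forces, so P_x = 0.

P_x = 0, P_y = 49.01 kN, Q_y = 32.38 kN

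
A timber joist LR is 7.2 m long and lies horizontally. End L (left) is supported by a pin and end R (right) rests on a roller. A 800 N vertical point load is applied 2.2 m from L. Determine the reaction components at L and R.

L_x = 0, L_y = 555.6 N, R_y = 244.4 N

ΣM about L: R_y·7.2 − 800·2.2 = 0 → R_y = 1760/7.2 = 244.444 ≈ 244.4 N.
ΣF_y = 0: L_y + 244.444 − 800 = 0 → L_y = 555.6 N.
ΣF_x = 0: no horizontal applied forces, so L_x = 0.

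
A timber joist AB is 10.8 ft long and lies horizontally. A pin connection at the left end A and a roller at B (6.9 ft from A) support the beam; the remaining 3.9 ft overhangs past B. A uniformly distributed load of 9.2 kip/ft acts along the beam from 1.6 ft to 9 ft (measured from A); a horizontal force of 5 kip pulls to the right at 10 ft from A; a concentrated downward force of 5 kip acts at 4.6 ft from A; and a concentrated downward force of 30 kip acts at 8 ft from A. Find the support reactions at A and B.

A_x = -5.000 kip, A_y = 12.67 kip, B_y = 90.41 kip

Resultant of the distributed load: 9.2 × 7.4 = 68.08 kip at 5.3 ft from A.
ΣM about A: B_y·6.9 − (9.2·7.4)·5.3 − 5·4.6 − 30·8 = 0 → B_y = 623.824/6.9 = 90.4093 ≈ 90.41 kip.
ΣF_y = 0: A_y + 90.4093 − 9.2·7.4 − 5 − 30 = 0 → A_y = 12.67 kip.
ΣF_x = 0: A_x + 5 = 0 → A_x = -5.000 kip.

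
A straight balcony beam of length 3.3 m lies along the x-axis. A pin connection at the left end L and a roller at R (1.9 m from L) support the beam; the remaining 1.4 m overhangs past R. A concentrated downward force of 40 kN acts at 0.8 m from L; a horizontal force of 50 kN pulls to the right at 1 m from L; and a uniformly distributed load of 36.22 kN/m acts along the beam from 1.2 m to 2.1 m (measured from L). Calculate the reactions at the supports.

L_x = -50.00 kN, L_y = 27.45 kN, R_y = 45.15 kN

Resultant of the distributed load: 36.22 × 0.9 = 32.598 kN at 1.65 m from L.
Moments about L: R_y·1.9 − 40·0.8 − (36.22·0.9)·1.65 = 0 → R_y = 85.7867/1.9 = 45.1509 ≈ 45.15 kN.
ΣF_y = 0: L_y + 45.1509 − 40 − 36.22·0.9 = 0 → L_y = 27.45 kN.
ΣF_x = 0: L_x + 50 = 0 → L_x = -50.00 kN.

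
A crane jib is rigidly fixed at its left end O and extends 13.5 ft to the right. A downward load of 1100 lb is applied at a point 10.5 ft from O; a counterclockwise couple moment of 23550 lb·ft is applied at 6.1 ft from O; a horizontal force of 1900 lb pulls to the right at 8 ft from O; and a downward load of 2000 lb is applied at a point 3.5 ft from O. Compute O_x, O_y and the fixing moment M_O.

O_x = -1900 lb, O_y = 3100 lb, M_O = -5000 lb·ft

ΣF_x = 0: O_x + 1900 = 0 → O_x = -1900 lb.
ΣF_y = 0: O_y − 1100 − 2000 = 0 → O_y = 3100 lb.
ΣM about O: M_O − 1100·10.5 + 23550 − 2000·3.5 = 0 → M_O = -5000 lb·ft.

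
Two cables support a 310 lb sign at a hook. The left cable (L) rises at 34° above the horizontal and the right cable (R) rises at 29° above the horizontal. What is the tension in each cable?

T_L = 304.3 lb, T_R = 288.4 lb

ΣF_x = 0: −T_L·cos34° + T_R·cos29° = 0 → T_R = 0.947883·T_L.
ΣF_y = 0: T_L·sin34° + T_R·sin29° = 310.
Substitute: T_L·(0.559193 + 0.947883·0.48481) = 310 → T_L = 304.299 ≈ 304.3 lb.
Then T_R = 0.947883 × 304.299 = 288.4 lb.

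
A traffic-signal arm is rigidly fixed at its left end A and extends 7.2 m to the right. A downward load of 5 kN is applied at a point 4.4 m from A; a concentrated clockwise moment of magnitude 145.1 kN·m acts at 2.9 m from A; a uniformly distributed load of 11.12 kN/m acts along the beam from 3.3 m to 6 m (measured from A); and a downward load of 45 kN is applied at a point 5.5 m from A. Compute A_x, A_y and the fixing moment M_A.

Resultant of the distributed load: 11.12 × 2.7 = 30.024 kN at 4.65 m from A.
ΣF_x = 0: A_x = 0.
ΣF_y = 0: A_y − 5 − 11.12·2.7 − 45 = 0 → A_y = 80.02 kN.
ΣM about A: M_A − 5·4.4 − 145.1 − (11.12·2.7)·4.65 − 45·5.5 = 0 → M_A = 554.2 kN·m.

A_x = 0, A_y = 80.02 kN, M_A = 554.2 kN·m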